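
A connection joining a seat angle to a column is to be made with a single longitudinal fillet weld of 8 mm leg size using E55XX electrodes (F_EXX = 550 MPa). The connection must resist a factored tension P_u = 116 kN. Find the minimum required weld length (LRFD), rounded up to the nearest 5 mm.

L = 85 mm

Throat t_e = 0.707 × 8 = 5.656 mm.
φr_n = 0.75 × 0.6 × 550 × 5.656 × 10⁻³ = 1.4 kN/mm.
L_req = P_u / φr_n = 116 / 1.4 = 82.87 mm total.
Round up → use L = 85 mm.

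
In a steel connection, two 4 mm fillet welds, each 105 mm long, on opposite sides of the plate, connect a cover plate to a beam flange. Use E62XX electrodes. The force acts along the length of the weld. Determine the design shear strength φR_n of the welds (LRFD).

E62XX → F_EXX = 620 MPa.
Effective throat t_e = 0.707 × 4 = 2.828 mm.
Total length L = 210 mm; A_we = 2.828 × 210 = 593.9 mm².
F_nw = 0.6 F_EXX = 0.6 × 620 = 372 MPa.
φR_n = 0.75 × 372 × 593.9 × 10⁻³ = 165.7 kN.

φR_n ≈ 166 kN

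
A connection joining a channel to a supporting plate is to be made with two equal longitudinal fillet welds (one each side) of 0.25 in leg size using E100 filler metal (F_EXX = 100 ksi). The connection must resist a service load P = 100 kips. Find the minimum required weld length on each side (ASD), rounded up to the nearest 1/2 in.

Throat t_e = 0.707 × 0.25 = 0.1767 in.
r_n/Ω = (0.6 × 100 × 0.1767) / 2.0 = 5.302 kip/in.
L_req = P / (r_n/Ω) = 100 / 5.302 = 18.86 in total.
Per side: 18.86 / 2 = 9.43 in.
Round up → use L = 9.5 in on each side.

L = 9.5 in on each side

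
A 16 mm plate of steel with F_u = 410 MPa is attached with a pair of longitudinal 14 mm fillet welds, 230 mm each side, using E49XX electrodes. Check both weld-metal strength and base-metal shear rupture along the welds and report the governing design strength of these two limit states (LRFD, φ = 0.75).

E49XX → F_EXX = 490 MPa.
t_e = 0.707 × 14 = 9.898 mm; L = 460 mm.
Weld metal: φR_n = 0.75 × 0.6 × 490 × 9.898 × 460 × 10⁻³ = 1004 kN.
Base metal (shear rupture): φR_n = 0.75 × 0.6 × 410 × 16 × 460 × 10⁻³ = 1358 kN.
Governing: weld metal.

φR_n ≈ 1000 kN (weld metal governs)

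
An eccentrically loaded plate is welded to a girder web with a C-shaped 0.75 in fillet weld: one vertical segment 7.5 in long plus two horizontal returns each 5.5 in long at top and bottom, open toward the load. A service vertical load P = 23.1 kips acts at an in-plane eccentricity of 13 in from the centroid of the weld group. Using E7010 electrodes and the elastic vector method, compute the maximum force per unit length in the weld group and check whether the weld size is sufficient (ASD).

f_max ≈ 7.38 kip/in; adequate

E70XX → F_EXX = 70 ksi.
Total weld length L_w = 18.5 in. Treat welds as unit-width lines.
Centroid: x̄ = 2×5.5×2.75 / 18.5 = 1.635 in from the vertical weld.
Polar moment about centroid: J = I_x + I_y = [7.5³/12 + 2×5.5×3.75²] + [7.5×1.635² + 2(5.5³/12 + 5.5×1.115²)] = 251.3 in³.
Direct shear f_v = P/L_w = 23.1 / 18.5 = 1.249 kip/in (vertical).
Torsion M = P·e = 23.1 × 13 = 300.3 kip·in.
Critical point at (x, y) = (3.865, 3.75) from centroid. f_tx = M·y/J = 4.481 kip/in; f_ty = M·x/J = 4.619 kip/in.
Resultant f_max = √[f_tx² + (f_v + f_ty)²] = √[4.481² + (1.249 + 4.619)²] = 7.383 kip/in.
Capacity per unit length: r_n/Ω = (1/2.0) × 0.6 × 70 × (0.707 × 0.75) = 11.14 kip/in.
7.383 ≤ 11.14 → adequate.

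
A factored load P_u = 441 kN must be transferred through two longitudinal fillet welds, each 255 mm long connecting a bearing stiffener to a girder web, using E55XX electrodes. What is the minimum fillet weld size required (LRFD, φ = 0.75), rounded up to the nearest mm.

w = 5 mm

E55XX → F_EXX = 550 MPa.
Total weld length L = 510 mm.
Required throat t_e = P_u / (φ × 0.6 F_EXX × L) = 441 / (0.75 × 0.6 × 550 × 510 × 10⁻³) = 3.494 mm.
Required leg w = t_e / 0.707 = 4.942 mm → use 5 mm.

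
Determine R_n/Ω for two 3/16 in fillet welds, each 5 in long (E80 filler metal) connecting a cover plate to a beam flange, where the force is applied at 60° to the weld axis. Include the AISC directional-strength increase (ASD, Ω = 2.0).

E80XX → F_EXX = 80 ksi.
t_e = 0.707 × 0.1875 = 0.1326 in; A_we = 0.1326 × 10 = 1.326 in².
Directional factor: 1.0 + 0.5 sin^1.5(60°) = 1.403.
F_nw = 0.6 × 80 × 1.403 = 67.34 ksi.
R_n/Ω = (67.34 × 1.326) / 2.0 = 44.64 kips.

R_n/Ω ≈ 44.6 kips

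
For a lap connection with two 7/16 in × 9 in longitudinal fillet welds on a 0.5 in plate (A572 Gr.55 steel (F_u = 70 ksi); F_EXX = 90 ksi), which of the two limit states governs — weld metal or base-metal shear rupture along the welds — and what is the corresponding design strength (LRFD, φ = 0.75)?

φR_n ≈ 225 kips (weld metal governs)

t_e = 0.707 × 0.4375 = 0.3093 in; L = 18 in.
Weld metal: φR_n = 0.75 × 0.6 × 90 × 0.3093 × 18 = 225.5 kips.
Base metal (shear rupture): φR_n = 0.75 × 0.6 × 70 × 0.5 × 18 = 283.5 kips.
Governing: weld metal.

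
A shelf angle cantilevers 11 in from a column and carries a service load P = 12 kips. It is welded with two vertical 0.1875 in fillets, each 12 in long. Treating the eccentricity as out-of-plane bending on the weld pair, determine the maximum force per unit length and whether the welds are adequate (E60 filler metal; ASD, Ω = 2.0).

f_max ≈ 2.8 kip/in; NOT adequate

E60XX → F_EXX = 60 ksi.
L_w = 2 × 12 = 24 in; section modulus (unit throat) S = 2 × L²/6 = 48 in².
Direct shear f_v = P/L_w = 12/24 = 0.5 kip/in.
Moment M = P × e = 12 × 11 = 132 kip·in; bending f_b = M/S = 2.75 kip/in.
f_max = √(f_v² + f_b²) = √(0.5² + 2.75²) = 2.795 kip/in.
r_n/Ω = (1/2.0) × 0.6 × 60 × (0.707 × 0.1875) = 2.386 kip/in → NOT adequate.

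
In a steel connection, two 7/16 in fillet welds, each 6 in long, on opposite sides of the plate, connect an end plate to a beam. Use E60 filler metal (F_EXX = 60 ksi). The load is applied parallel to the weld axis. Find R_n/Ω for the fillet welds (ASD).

R_n/Ω ≈ 66.8 kip

Effective throat t_e = 0.707 × 0.4375 = 0.3093 in.
Total length L = 12 in; A_we = 0.3093 × 12 = 3.712 in².
F_nw = 0.6 F_EXX = 0.6 × 60 = 36 ksi.
R_n = 36 × 3.712 = 133.6 kip; R_n/Ω = 133.6/2.0 = 66.81 kip.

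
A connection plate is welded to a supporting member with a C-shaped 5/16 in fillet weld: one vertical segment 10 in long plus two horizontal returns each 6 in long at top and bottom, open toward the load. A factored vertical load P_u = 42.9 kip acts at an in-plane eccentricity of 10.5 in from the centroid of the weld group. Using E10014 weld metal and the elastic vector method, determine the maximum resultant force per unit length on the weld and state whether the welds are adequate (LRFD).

f_max ≈ 7.8 kip/in; adequate

E100XX → F_EXX = 100 ksi.
Total weld length L_w = 22 in. Treat welds as unit-width lines.
Centroid: x̄ = 2×6×3 / 22 = 1.636 in from the vertical weld.
Polar moment about centroid: J = I_x + I_y = [10³/12 + 2×6×5²] + [10×1.636² + 2(6³/12 + 6×1.364²)] = 468.4 in³.
Direct shear f_v = P/L_w = 42.9 / 22 = 1.95 kip/in (vertical).
Torsion M = P·e = 42.9 × 10.5 = 450.45 kip·in.
Critical point at (x, y) = (4.364, 5) from centroid. f_tx = M·y/J = 4.808 kip/in; f_ty = M·x/J = 4.196 kip/in.
Resultant f_max = √[f_tx² + (f_v + f_ty)²] = √[4.808² + (1.95 + 4.196)²] = 7.803 kip/in.
Capacity per unit length: φr_n = 0.75 × 0.6 × 100 × (0.707 × 0.3125) = 9.942 kip/in.
7.803 ≤ 9.942 → adequate.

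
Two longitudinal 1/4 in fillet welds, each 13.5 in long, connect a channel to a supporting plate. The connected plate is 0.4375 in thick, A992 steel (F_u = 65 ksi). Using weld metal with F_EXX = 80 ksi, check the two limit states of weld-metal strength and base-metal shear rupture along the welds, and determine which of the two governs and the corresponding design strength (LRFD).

t_e = 0.707 × 0.25 = 0.1767 in; L = 27 in.
Weld metal: φR_n = 0.75 × 0.6 × 80 × 0.1767 × 27 = 171.8 kip.
Base metal (shear rupture): φR_n = 0.75 × 0.6 × 65 × 0.4375 × 27 = 345.5 kip.
Governing: weld metal.

φR_n ≈ 172 kip (weld metal governs)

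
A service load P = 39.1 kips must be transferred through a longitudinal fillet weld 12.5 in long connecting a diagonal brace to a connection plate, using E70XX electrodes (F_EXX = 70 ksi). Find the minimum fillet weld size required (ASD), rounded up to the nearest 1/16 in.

w = 1/4 in

Total weld length L = 12.5 in.
Required throat t_e = P × Ω / (0.6 F_EXX × L) = 39.1 × 2.0 / (0.6 × 70 × 12.5) = 0.149 in.
Required leg w = t_e / 0.707 = 0.2107 in → use 1/4 in.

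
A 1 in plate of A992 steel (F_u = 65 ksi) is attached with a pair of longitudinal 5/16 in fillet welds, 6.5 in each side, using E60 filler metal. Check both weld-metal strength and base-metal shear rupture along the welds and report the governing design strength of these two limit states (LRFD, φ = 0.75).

φR_n ≈ 77.5 kips (weld metal governs)

E60XX → F_EXX = 60 ksi.
t_e = 0.707 × 0.3125 = 0.2209 in; L = 13 in.
Weld metal: φR_n = 0.75 × 0.6 × 60 × 0.2209 × 13 = 77.55 kips.
Base metal (shear rupture): φR_n = 0.75 × 0.6 × 65 × 1 × 13 = 380.2 kips.
Governing: weld metal.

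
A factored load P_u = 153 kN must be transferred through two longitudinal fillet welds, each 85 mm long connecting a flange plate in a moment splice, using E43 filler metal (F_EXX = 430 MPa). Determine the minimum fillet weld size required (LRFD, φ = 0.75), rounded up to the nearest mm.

Total weld length L = 170 mm.
Required throat t_e = P_u / (φ × 0.6 F_EXX × L) = 153 / (0.75 × 0.6 × 430 × 170 × 10⁻³) = 4.651 mm.
Required leg w = t_e / 0.707 = 6.579 mm → use 7 mm.

w = 7 mm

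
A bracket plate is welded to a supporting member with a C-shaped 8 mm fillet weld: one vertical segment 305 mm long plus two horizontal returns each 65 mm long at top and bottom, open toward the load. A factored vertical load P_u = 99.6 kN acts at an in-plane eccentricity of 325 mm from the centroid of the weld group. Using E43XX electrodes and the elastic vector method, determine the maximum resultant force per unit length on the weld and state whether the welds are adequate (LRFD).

E43XX → F_EXX = 430 MPa.
Total weld length L_w = 435 mm. Treat welds as unit-width lines.
Centroid: x̄ = 2×65×32.5 / 435 = 9.713 mm from the vertical weld.
Polar moment about centroid: J = I_x + I_y = [305³/12 + 2×65×152.5²] + [305×9.713² + 2(65³/12 + 65×22.79²)] = 5530000 mm³.
Direct shear f_v = P/L_w = 99.6×10³ / 435 = 229 N/mm (vertical).
Torsion M = P·e = 99.6×10³ × 325 = 32370000 N·mm.
Critical point at (x, y) = (55.29, 152.5) from centroid. f_tx = M·y/J = 892.7 N/mm; f_ty = M·x/J = 323.6 N/mm.
Resultant f_max = √[f_tx² + (f_v + f_ty)²] = √[892.7² + (229 + 323.6)²] = 1050 N/mm.
Capacity per unit length: φr_n = 0.75 × 0.6 × 430 × (0.707 × 8) = 1094 N/mm.
1050 ≤ 1094 → adequate.

f_max ≈ 1050 N/mm; adequate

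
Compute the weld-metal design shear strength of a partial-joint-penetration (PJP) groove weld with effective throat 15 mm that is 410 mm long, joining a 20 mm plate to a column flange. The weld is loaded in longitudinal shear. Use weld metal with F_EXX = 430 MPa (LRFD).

φR_n ≈ 1190 kN

Effective throat (given) t_e = 15 mm.
A_we = 15 × 410 = 6150 mm².
F_nw = 0.6 F_EXX = 258 MPa.
φR_n = 0.75 × 258 × 6150 × 10⁻³ = 1190 kN.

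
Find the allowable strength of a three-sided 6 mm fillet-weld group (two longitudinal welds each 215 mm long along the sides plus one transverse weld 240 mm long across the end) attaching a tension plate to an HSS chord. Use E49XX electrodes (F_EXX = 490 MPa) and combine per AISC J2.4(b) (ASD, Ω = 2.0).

R_n/Ω ≈ 452 kN

t_e = 0.707 × 6 = 4.242 mm.
R_nwl = 0.6 × 490 × 4.242 × 430 × 10⁻³ = 536.3 kN (longitudinal, 2 welds).
R_nwt = 0.6 × 490 × 4.242 × 240 × 10⁻³ = 299.3 kN (transverse, base value).
(i) R_nwl + R_nwt = 835.6 kN; (ii) 0.85 R_nwl + 1.5 R_nwt = 904.8 kN.
R_n = max = 904.8 kN [governs: (ii)]; R_n/Ω = 452.4 kN.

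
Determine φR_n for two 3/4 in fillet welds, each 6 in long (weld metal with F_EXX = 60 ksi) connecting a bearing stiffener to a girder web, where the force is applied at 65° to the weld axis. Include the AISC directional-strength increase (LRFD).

φR_n ≈ 246 kip

t_e = 0.707 × 0.75 = 0.5302 in; A_we = 0.5302 × 12 = 6.363 in².
Directional factor: 1.0 + 0.5 sin^1.5(65°) = 1.431.
F_nw = 0.6 × 60 × 1.431 = 51.53 ksi.
φR_n = 0.75 × 51.53 × 6.363 = 245.9 kip.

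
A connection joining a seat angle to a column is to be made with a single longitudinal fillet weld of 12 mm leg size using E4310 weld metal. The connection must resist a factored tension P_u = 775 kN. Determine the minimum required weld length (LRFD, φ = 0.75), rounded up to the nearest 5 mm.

E43XX → F_EXX = 430 MPa.
Throat t_e = 0.707 × 12 = 8.484 mm.
φr_n = 0.75 × 0.6 × 430 × 8.484 × 10⁻³ = 1.642 kN/mm.
L_req = P_u / φr_n = 775 / 1.642 = 472.1 mm total.
Round up → use L = 475 mm.

L = 475 mm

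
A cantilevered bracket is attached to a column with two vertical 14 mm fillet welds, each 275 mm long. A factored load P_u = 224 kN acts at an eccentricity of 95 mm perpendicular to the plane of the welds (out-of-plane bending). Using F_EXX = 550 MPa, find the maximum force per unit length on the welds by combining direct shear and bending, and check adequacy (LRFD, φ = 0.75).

f_max ≈ 937 N/mm; adequate

L_w = 2 × 275 = 550 mm; section modulus (unit throat) S = 2 × L²/6 = 25210 mm².
Direct shear f_v = P/L_w = 224×10³/550 = 407.3 N/mm.
Moment M = P × e = 224×10³ × 95 = 21280000 N·mm; bending f_b = M/S = 844.2 N/mm.
f_max = √(f_v² + f_b²) = √(407.3² + 844.2²) = 937.3 N/mm.
φr_n = 0.75 × 0.6 × 550 × (0.707 × 14) = 2450 N/mm → adequate.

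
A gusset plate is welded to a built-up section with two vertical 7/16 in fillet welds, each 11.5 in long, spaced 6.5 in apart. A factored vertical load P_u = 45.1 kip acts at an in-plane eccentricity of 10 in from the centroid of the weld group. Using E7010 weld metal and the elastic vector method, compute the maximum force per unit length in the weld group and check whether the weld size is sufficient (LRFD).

f_max ≈ 7.17 kip/in; adequate

E70XX → F_EXX = 70 ksi.
Total weld length L_w = 23 in. Treat welds as unit-width lines.
Polar moment about centroid: J = 2[d³/12 + d(b/2)²] = 2[11.5³/12 + 11.5×3.25²] = 496.4 in³.
Direct shear f_v = P/L_w = 45.1 / 23 = 1.961 kip/in (vertical).
Torsion M = P·e = 45.1 × 10 = 451 kip·in.
Critical point at (x, y) = (3.25, 5.75) from centroid. f_tx = M·y/J = 5.224 kip/in; f_ty = M·x/J = 2.953 kip/in.
Resultant f_max = √[f_tx² + (f_v + f_ty)²] = √[5.224² + (1.961 + 2.953)²] = 7.172 kip/in.
Capacity per unit length: φr_n = 0.75 × 0.6 × 70 × (0.707 × 0.4375) = 9.743 kip/in.
7.172 ≤ 9.743 → adequate.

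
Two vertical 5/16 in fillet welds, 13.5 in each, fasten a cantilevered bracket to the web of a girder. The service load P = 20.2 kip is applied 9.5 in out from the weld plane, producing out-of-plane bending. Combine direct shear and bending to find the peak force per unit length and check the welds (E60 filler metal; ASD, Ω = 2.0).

f_max ≈ 3.25 kip/in; adequate

E60XX → F_EXX = 60 ksi.
L_w = 2 × 13.5 = 27 in; section modulus (unit throat) S = 2 × L²/6 = 60.75 in².
Direct shear f_v = P/L_w = 20.2/27 = 0.7481 kip/in.
Moment M = P × e = 20.2 × 9.5 = 191.9 kip·in; bending f_b = M/S = 3.159 kip/in.
f_max = √(f_v² + f_b²) = √(0.7481² + 3.159²) = 3.246 kip/in.
r_n/Ω = (1/2.0) × 0.6 × 60 × (0.707 × 0.3125) = 3.977 kip/in → adequate.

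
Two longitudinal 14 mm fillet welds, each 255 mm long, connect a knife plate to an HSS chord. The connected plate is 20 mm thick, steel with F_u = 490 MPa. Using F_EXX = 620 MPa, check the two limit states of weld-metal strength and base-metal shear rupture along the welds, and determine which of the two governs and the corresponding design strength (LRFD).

t_e = 0.707 × 14 = 9.898 mm; L = 510 mm.
Weld metal: φR_n = 0.75 × 0.6 × 620 × 9.898 × 510 × 10⁻³ = 1408 kN.
Base metal (shear rupture): φR_n = 0.75 × 0.6 × 490 × 20 × 510 × 10⁻³ = 2249 kN.
Governing: weld metal.

φR_n ≈ 1410 kN (weld metal governs)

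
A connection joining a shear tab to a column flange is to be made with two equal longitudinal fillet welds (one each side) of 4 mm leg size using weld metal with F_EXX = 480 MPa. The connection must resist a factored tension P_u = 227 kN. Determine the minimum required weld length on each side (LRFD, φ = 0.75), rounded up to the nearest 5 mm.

Throat t_e = 0.707 × 4 = 2.828 mm.
φr_n = 0.75 × 0.6 × 480 × 2.828 × 10⁻³ = 0.6108 kN/mm.
L_req = P_u / φr_n = 227 / 0.6108 = 371.6 mm total.
Per side: 371.6 / 2 = 185.8 mm.
Round up → use L = 190 mm on each side.

L = 190 mm on each side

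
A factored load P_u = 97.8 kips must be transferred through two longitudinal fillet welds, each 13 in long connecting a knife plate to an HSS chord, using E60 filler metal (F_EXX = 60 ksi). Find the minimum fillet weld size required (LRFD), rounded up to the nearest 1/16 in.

w = 1/4 in

Total weld length L = 26 in.
Required throat t_e = P_u / (φ × 0.6 F_EXX × L) = 97.8 / (0.75 × 0.6 × 60 × 26) = 0.1393 in.
Required leg w = t_e / 0.707 = 0.1971 in → use 1/4 in.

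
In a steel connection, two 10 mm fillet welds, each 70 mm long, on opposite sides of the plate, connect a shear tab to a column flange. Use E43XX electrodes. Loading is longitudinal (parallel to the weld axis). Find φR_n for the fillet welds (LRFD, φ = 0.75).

E43XX → F_EXX = 430 MPa.
Effective throat t_e = 0.707 × 10 = 7.07 mm.
Total length L = 140 mm; A_we = 7.07 × 140 = 989.8 mm².
F_nw = 0.6 F_EXX = 0.6 × 430 = 258 MPa.
φR_n = 0.75 × 258 × 989.8 × 10⁻³ = 191.5 kN.

φR_n ≈ 192 kN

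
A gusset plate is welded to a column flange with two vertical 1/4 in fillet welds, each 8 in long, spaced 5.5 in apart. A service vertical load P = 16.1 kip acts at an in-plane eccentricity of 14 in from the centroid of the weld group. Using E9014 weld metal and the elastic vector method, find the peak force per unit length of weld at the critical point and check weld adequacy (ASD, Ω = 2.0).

E90XX → F_EXX = 90 ksi.
Total weld length L_w = 16 in. Treat welds as unit-width lines.
Polar moment about centroid: J = 2[d³/12 + d(b/2)²] = 2[8³/12 + 8×2.75²] = 206.3 in³.
Direct shear f_v = P/L_w = 16.1 / 16 = 1.006 kip/in (vertical).
Torsion M = P·e = 16.1 × 14 = 225.4 kip·in.
Critical point at (x, y) = (2.75, 4) from centroid. f_tx = M·y/J = 4.37 kip/in; f_ty = M·x/J = 3.004 kip/in.
Resultant f_max = √[f_tx² + (f_v + f_ty)²] = √[4.37² + (1.006 + 3.004)²] = 5.931 kip/in.
Capacity per unit length: r_n/Ω = (1/2.0) × 0.6 × 90 × (0.707 × 0.25) = 4.772 kip/in.
5.931 > 4.772 → NOT adequate.

f_max ≈ 5.93 kip/in; NOT adequate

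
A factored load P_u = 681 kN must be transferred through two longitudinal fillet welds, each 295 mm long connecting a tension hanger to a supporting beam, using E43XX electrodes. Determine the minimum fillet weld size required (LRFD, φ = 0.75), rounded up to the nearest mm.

w = 9 mm

E43XX → F_EXX = 430 MPa.
Total weld length L = 590 mm.
Required throat t_e = P_u / (φ × 0.6 F_EXX × L) = 681 / (0.75 × 0.6 × 430 × 590 × 10⁻³) = 5.965 mm.
Required leg w = t_e / 0.707 = 8.437 mm → use 9 mm.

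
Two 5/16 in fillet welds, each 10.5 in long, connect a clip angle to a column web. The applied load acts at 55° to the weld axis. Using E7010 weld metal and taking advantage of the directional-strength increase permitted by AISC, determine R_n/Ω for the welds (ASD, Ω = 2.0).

R_n/Ω ≈ 134 kips

E70XX → F_EXX = 70 ksi.
t_e = 0.707 × 0.3125 = 0.2209 in; A_we = 0.2209 × 21 = 4.64 in².
Directional factor: 1.0 + 0.5 sin^1.5(55°) = 1.371.
F_nw = 0.6 × 70 × 1.371 = 57.57 ksi.
R_n/Ω = (57.57 × 4.64) / 2.0 = 133.6 kips.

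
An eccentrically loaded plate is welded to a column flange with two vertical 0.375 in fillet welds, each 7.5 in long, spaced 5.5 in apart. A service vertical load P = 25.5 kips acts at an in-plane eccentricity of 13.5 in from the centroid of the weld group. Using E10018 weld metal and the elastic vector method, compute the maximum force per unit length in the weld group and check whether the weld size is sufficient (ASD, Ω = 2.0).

f_max ≈ 9.81 kip/in; NOT adequate

E100XX → F_EXX = 100 ksi.
Total weld length L_w = 15 in. Treat welds as unit-width lines.
Polar moment about centroid: J = 2[d³/12 + d(b/2)²] = 2[7.5³/12 + 7.5×2.75²] = 183.8 in³.
Direct shear f_v = P/L_w = 25.5 / 15 = 1.7 kip/in (vertical).
Torsion M = P·e = 25.5 × 13.5 = 344.25 kip·in.
Critical point at (x, y) = (2.75, 3.75) from centroid. f_tx = M·y/J = 7.026 kip/in; f_ty = M·x/J = 5.152 kip/in.
Resultant f_max = √[f_tx² + (f_v + f_ty)²] = √[7.026² + (1.7 + 5.152)²] = 9.814 kip/in.
Capacity per unit length: r_n/Ω = (1/2.0) × 0.6 × 100 × (0.707 × 0.375) = 7.954 kip/in.
9.814 > 7.954 → NOT adequate.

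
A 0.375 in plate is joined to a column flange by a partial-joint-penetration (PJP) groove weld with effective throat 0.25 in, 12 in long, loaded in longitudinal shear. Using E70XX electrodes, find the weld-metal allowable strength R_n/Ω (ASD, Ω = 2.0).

E70XX → F_EXX = 70 ksi.
Effective throat (given) t_e = 0.25 in.
A_we = 0.25 × 12 = 3 in².
F_nw = 0.6 F_EXX = 42 ksi.
R_n/Ω = (42 × 3) / 2.0 = 63 kip.

R_n/Ω ≈ 63 kip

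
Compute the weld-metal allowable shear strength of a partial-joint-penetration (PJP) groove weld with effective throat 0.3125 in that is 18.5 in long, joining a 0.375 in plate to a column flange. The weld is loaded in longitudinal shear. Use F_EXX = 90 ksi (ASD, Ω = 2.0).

Effective throat (given) t_e = 0.3125 in.
A_we = 0.3125 × 18.5 = 5.781 in².
F_nw = 0.6 F_EXX = 54 ksi.
R_n/Ω = (54 × 5.781) / 2.0 = 156.1 kips.

R_n/Ω ≈ 156 kips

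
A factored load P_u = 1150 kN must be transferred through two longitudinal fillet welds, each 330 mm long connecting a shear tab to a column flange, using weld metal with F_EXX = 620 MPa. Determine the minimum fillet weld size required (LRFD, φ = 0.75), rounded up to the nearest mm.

w = 9 mm

Total weld length L = 660 mm.
Required throat t_e = P_u / (φ × 0.6 F_EXX × L) = 1150 / (0.75 × 0.6 × 620 × 660 × 10⁻³) = 6.245 mm.
Required leg w = t_e / 0.707 = 8.833 mm → use 9 mm.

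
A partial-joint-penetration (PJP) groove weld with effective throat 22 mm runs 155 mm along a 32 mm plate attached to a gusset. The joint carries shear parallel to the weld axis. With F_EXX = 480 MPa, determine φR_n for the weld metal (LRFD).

Effective throat (given) t_e = 22 mm.
A_we = 22 × 155 = 3410 mm².
F_nw = 0.6 F_EXX = 288 MPa.
φR_n = 0.75 × 288 × 3410 × 10⁻³ = 736.6 kN.

φR_n ≈ 737 kN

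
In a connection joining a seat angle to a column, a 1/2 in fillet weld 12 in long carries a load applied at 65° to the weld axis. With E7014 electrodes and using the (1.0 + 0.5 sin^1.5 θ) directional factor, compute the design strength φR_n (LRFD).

φR_n ≈ 191 kips

E70XX → F_EXX = 70 ksi.
t_e = 0.707 × 0.5 = 0.3535 in; A_we = 0.3535 × 12 = 4.242 in².
Directional factor: 1.0 + 0.5 sin^1.5(65°) = 1.431.
F_nw = 0.6 × 70 × 1.431 = 60.12 ksi.
φR_n = 0.75 × 60.12 × 4.242 = 191.3 kips.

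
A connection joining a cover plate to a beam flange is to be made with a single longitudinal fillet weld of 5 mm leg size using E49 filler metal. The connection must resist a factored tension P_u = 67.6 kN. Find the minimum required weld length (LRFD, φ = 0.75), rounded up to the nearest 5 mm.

E49XX → F_EXX = 490 MPa.
Throat t_e = 0.707 × 5 = 3.535 mm.
φr_n = 0.75 × 0.6 × 490 × 3.535 × 10⁻³ = 0.7795 kN/mm.
L_req = P_u / φr_n = 67.6 / 0.7795 = 86.73 mm total.
Round up → use L = 90 mm.

L = 90 mm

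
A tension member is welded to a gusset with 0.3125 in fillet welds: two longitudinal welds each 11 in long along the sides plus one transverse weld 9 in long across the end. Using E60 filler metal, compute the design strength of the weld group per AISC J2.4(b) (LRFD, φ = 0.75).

E60XX → F_EXX = 60 ksi.
t_e = 0.707 × 0.3125 = 0.2209 in.
R_nwl = 0.6 × 60 × 0.2209 × 22 = 175 kips (longitudinal, 2 welds).
R_nwt = 0.6 × 60 × 0.2209 × 9 = 71.58 kips (transverse, base value).
(i) R_nwl + R_nwt = 246.6 kips; (ii) 0.85 R_nwl + 1.5 R_nwt = 256.1 kips.
R_n = max = 256.1 kips [governs: (ii)]; φR_n = 192.1 kips.

φR_n ≈ 192 kips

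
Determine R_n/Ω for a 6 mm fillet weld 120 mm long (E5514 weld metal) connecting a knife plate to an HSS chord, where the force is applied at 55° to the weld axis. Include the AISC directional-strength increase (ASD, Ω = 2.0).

R_n/Ω ≈ 115 kN

E55XX → F_EXX = 550 MPa.
t_e = 0.707 × 6 = 4.242 mm; A_we = 4.242 × 120 = 509 mm².
Directional factor: 1.0 + 0.5 sin^1.5(55°) = 1.371.
F_nw = 0.6 × 550 × 1.371 = 452.3 MPa.
R_n/Ω = (452.3 × 509) / 2.0 × 10⁻³ = 115.1 kN.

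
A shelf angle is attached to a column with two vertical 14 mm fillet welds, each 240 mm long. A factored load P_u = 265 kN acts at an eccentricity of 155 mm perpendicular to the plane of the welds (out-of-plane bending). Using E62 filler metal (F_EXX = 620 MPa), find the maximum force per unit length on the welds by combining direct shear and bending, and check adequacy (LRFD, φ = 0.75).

L_w = 2 × 240 = 480 mm; section modulus (unit throat) S = 2 × L²/6 = 19200 mm².
Direct shear f_v = P/L_w = 265×10³/480 = 552.1 N/mm.
Moment M = P × e = 265×10³ × 155 = 41075000 N·mm; bending f_b = M/S = 2139 N/mm.
f_max = √(f_v² + f_b²) = √(552.1² + 2139²) = 2209 N/mm.
φr_n = 0.75 × 0.6 × 620 × (0.707 × 14) = 2762 N/mm → adequate.

f_max ≈ 2210 N/mm; adequate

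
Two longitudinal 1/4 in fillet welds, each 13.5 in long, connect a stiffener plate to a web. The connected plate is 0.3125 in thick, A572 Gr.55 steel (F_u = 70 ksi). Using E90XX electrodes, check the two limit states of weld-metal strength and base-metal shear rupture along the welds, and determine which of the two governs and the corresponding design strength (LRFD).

φR_n ≈ 193 kips (weld metal governs)

E90XX → F_EXX = 90 ksi.
t_e = 0.707 × 0.25 = 0.1767 in; L = 27 in.
Weld metal: φR_n = 0.75 × 0.6 × 90 × 0.1767 × 27 = 193.3 kips.
Base metal (shear rupture): φR_n = 0.75 × 0.6 × 70 × 0.3125 × 27 = 265.8 kips.
Governing: weld metal.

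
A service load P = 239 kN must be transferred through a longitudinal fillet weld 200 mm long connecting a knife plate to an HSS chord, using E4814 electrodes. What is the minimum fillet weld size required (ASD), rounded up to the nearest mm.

E48XX → F_EXX = 480 MPa.
Total weld length L = 200 mm.
Required throat t_e = P × Ω / (0.6 F_EXX × L) = 239 × 2.0 / (0.6 × 480 × 200 × 10⁻³) = 8.299 mm.
Required leg w = t_e / 0.707 = 11.74 mm → use 12 mm.

w = 12 mm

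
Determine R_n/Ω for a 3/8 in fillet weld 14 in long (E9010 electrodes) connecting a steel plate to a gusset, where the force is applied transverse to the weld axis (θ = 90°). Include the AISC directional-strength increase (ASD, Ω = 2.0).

E90XX → F_EXX = 90 ksi.
t_e = 0.707 × 0.375 = 0.2651 in; A_we = 0.2651 × 14 = 3.712 in².
Directional factor: 1.0 + 0.5 sin^1.5(90°) = 1.5.
F_nw = 0.6 × 90 × 1.5 = 81 ksi.
R_n/Ω = (81 × 3.712) / 2.0 = 150.3 kips.

R_n/Ω ≈ 150 kips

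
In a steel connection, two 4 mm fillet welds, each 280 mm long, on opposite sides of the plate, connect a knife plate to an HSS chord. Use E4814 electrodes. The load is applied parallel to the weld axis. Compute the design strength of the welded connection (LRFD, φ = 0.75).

φR_n ≈ 342 kN

E48XX → F_EXX = 480 MPa.
Effective throat t_e = 0.707 × 4 = 2.828 mm.
Total length L = 560 mm; A_we = 2.828 × 560 = 1584 mm².
F_nw = 0.6 F_EXX = 0.6 × 480 = 288 MPa.
φR_n = 0.75 × 288 × 1584 × 10⁻³ = 342.1 kN.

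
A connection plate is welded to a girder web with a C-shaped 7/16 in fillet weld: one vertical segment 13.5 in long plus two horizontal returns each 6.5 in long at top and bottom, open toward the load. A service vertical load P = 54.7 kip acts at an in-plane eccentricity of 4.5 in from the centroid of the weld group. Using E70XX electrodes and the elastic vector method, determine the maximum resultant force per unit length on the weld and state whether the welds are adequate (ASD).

E70XX → F_EXX = 70 ksi.
Total weld length L_w = 26.5 in. Treat welds as unit-width lines.
Centroid: x̄ = 2×6.5×3.25 / 26.5 = 1.594 in from the vertical weld.
Polar moment about centroid: J = I_x + I_y = [13.5³/12 + 2×6.5×6.75²] + [13.5×1.594² + 2(6.5³/12 + 6.5×1.656²)] = 913.1 in³.
Direct shear f_v = P/L_w = 54.7 / 26.5 = 2.064 kip/in (vertical).
Torsion M = P·e = 54.7 × 4.5 = 246.15 kip·in.
Critical point at (x, y) = (4.906, 6.75) from centroid. f_tx = M·y/J = 1.82 kip/in; f_ty = M·x/J = 1.322 kip/in.
Resultant f_max = √[f_tx² + (f_v + f_ty)²] = √[1.82² + (2.064 + 1.322)²] = 3.845 kip/in.
Capacity per unit length: r_n/Ω = (1/2.0) × 0.6 × 70 × (0.707 × 0.4375) = 6.496 kip/in.
3.845 ≤ 6.496 → adequate.

f_max ≈ 3.84 kip/in; adequate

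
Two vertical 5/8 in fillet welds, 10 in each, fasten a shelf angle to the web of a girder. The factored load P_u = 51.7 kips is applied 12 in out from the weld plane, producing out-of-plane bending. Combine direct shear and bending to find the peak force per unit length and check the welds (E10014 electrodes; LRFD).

f_max ≈ 18.8 kip/in; adequate

E100XX → F_EXX = 100 ksi.
L_w = 2 × 10 = 20 in; section modulus (unit throat) S = 2 × L²/6 = 33.33 in².
Direct shear f_v = P/L_w = 51.7/20 = 2.585 kip/in.
Moment M = P × e = 51.7 × 12 = 620.4 kip·in; bending f_b = M/S = 18.61 kip/in.
f_max = √(f_v² + f_b²) = √(2.585² + 18.61²) = 18.79 kip/in.
φr_n = 0.75 × 0.6 × 100 × (0.707 × 0.625) = 19.88 kip/in → adequate.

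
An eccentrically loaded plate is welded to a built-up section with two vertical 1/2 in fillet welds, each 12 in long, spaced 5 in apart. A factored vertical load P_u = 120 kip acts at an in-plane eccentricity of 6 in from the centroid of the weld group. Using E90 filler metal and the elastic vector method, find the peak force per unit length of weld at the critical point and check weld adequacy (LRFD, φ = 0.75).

E90XX → F_EXX = 90 ksi.
Total weld length L_w = 24 in. Treat welds as unit-width lines.
Polar moment about centroid: J = 2[d³/12 + d(b/2)²] = 2[12³/12 + 12×2.5²] = 438 in³.
Direct shear f_v = P/L_w = 120 / 24 = 5 kip/in (vertical).
Torsion M = P·e = 120 × 6 = 720 kip·in.
Critical point at (x, y) = (2.5, 6) from centroid. f_tx = M·y/J = 9.863 kip/in; f_ty = M·x/J = 4.11 kip/in.
Resultant f_max = √[f_tx² + (f_v + f_ty)²] = √[9.863² + (5 + 4.11)²] = 13.43 kip/in.
Capacity per unit length: φr_n = 0.75 × 0.6 × 90 × (0.707 × 0.5) = 14.32 kip/in.
13.43 ≤ 14.32 → adequate.

f_max ≈ 13.4 kip/in; adequate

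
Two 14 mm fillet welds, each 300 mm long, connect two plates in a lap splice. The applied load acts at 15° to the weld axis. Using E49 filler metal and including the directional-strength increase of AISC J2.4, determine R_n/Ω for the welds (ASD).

R_n/Ω ≈ 930 kN

E49XX → F_EXX = 490 MPa.
t_e = 0.707 × 14 = 9.898 mm; A_we = 9.898 × 600 = 5939 mm².
Directional factor: 1.0 + 0.5 sin^1.5(15°) = 1.066.
F_nw = 0.6 × 490 × 1.066 = 313.4 MPa.
R_n/Ω = (313.4 × 5939) / 2.0 × 10⁻³ = 930.5 kN.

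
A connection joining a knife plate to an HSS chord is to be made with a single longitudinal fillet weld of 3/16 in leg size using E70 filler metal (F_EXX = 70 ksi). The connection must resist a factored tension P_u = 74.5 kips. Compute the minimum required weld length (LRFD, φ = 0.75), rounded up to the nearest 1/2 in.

L = 18 in

Throat t_e = 0.707 × 0.1875 = 0.1326 in.
φr_n = 0.75 × 0.6 × 70 × 0.1326 = 4.176 kips/in.
L_req = P_u / φr_n = 74.5 / 4.176 = 17.84 in total.
Round up → use L = 18 in.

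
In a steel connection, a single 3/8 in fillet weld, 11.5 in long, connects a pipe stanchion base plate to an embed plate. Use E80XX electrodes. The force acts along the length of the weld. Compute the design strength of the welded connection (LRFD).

φR_n ≈ 110 kips

E80XX → F_EXX = 80 ksi.
Effective throat t_e = 0.707 × 0.375 = 0.2651 in.
Total length L = 11.5 in; A_we = 0.2651 × 11.5 = 3.049 in².
F_nw = 0.6 F_EXX = 0.6 × 80 = 48 ksi.
φR_n = 0.75 × 48 × 3.049 = 109.8 kips.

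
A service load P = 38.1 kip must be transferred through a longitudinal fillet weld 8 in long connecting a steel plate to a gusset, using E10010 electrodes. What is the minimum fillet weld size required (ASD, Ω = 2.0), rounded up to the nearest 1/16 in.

w = 1/4 in

E100XX → F_EXX = 100 ksi.
Total weld length L = 8 in.
Required throat t_e = P × Ω / (0.6 F_EXX × L) = 38.1 × 2.0 / (0.6 × 100 × 8) = 0.1588 in.
Required leg w = t_e / 0.707 = 0.2245 in → use 1/4 in.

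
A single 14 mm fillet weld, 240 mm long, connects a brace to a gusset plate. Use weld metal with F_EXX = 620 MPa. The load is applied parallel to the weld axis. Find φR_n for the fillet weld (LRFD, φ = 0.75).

Effective throat t_e = 0.707 × 14 = 9.898 mm.
Total length L = 240 mm; A_we = 9.898 × 240 = 2376 mm².
F_nw = 0.6 F_EXX = 0.6 × 620 = 372 MPa.
φR_n = 0.75 × 372 × 2376 × 10⁻³ = 662.8 kN.

φR_n ≈ 663 kN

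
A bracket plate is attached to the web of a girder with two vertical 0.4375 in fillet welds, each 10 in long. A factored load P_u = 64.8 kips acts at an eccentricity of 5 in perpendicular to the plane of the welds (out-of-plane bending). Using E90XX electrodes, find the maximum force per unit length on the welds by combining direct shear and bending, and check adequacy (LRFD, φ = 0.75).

E90XX → F_EXX = 90 ksi.
L_w = 2 × 10 = 20 in; section modulus (unit throat) S = 2 × L²/6 = 33.33 in².
Direct shear f_v = P/L_w = 64.8/20 = 3.24 kip/in.
Moment M = P × e = 64.8 × 5 = 324 kip·in; bending f_b = M/S = 9.72 kip/in.
f_max = √(f_v² + f_b²) = √(3.24² + 9.72²) = 10.25 kip/in.
φr_n = 0.75 × 0.6 × 90 × (0.707 × 0.4375) = 12.53 kip/in → adequate.

f_max ≈ 10.2 kip/in; adequate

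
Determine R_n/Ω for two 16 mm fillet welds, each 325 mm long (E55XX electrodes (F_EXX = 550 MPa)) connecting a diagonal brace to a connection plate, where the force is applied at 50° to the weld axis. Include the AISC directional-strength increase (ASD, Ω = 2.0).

t_e = 0.707 × 16 = 11.31 mm; A_we = 11.31 × 650 = 7353 mm².
Directional factor: 1.0 + 0.5 sin^1.5(50°) = 1.335.
F_nw = 0.6 × 550 × 1.335 = 440.6 MPa.
R_n/Ω = (440.6 × 7353) / 2.0 × 10⁻³ = 1620 kN.

R_n/Ω ≈ 1620 kN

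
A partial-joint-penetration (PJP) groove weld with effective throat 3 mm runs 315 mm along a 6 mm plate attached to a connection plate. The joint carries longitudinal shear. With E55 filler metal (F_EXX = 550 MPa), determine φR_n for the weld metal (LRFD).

Effective throat (given) t_e = 3 mm.
A_we = 3 × 315 = 945 mm².
F_nw = 0.6 F_EXX = 330 MPa.
φR_n = 0.75 × 330 × 945 × 10⁻³ = 233.9 kN.

φR_n ≈ 234 kN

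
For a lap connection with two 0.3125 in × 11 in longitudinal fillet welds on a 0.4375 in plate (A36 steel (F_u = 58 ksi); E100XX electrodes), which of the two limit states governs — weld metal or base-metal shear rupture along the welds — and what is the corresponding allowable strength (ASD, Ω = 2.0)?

E100XX → F_EXX = 100 ksi.
t_e = 0.707 × 0.3125 = 0.2209 in; L = 22 in.
Weld metal: R_n/Ω = (1/2.0) × 0.6 × 100 × 0.2209 × 22 = 145.8 kip.
Base metal (shear rupture): R_n/Ω = (1/2.0) × 0.6 × 58 × 0.4375 × 22 = 167.5 kip.
Governing: weld metal.

R_n/Ω ≈ 146 kip (weld metal governs)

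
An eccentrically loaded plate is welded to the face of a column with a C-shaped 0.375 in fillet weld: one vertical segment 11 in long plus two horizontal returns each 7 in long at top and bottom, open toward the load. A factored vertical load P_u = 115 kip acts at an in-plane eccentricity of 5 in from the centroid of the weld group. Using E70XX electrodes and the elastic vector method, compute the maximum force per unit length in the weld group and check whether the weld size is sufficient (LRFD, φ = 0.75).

E70XX → F_EXX = 70 ksi.
Total weld length L_w = 25 in. Treat welds as unit-width lines.
Centroid: x̄ = 2×7×3.5 / 25 = 1.96 in from the vertical weld.
Polar moment about centroid: J = I_x + I_y = [11³/12 + 2×7×5.5²] + [11×1.96² + 2(7³/12 + 7×1.54²)] = 667 in³.
Direct shear f_v = P/L_w = 115 / 25 = 4.6 kip/in (vertical).
Torsion M = P·e = 115 × 5 = 575 kip·in.
Critical point at (x, y) = (5.04, 5.5) from centroid. f_tx = M·y/J = 4.741 kip/in; f_ty = M·x/J = 4.345 kip/in.
Resultant f_max = √[f_tx² + (f_v + f_ty)²] = √[4.741² + (4.6 + 4.345)²] = 10.12 kip/in.
Capacity per unit length: φr_n = 0.75 × 0.6 × 70 × (0.707 × 0.375) = 8.351 kip/in.
10.12 > 8.351 → NOT adequate.

f_max ≈ 10.1 kip/in; NOT adequate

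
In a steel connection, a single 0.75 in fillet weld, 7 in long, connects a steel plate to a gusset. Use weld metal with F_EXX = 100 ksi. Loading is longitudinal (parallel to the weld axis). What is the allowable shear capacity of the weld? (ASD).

R_n/Ω ≈ 111 kip

Effective throat t_e = 0.707 × 0.75 = 0.5302 in.
Total length L = 7 in; A_we = 0.5302 × 7 = 3.712 in².
F_nw = 0.6 F_EXX = 0.6 × 100 = 60 ksi.
R_n = 60 × 3.712 = 222.7 kip; R_n/Ω = 222.7/2.0 = 111.4 kip.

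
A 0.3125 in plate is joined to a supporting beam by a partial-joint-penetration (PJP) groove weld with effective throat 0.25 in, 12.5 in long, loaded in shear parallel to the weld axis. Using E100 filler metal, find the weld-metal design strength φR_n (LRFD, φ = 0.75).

φR_n ≈ 141 kip

E100XX → F_EXX = 100 ksi.
Effective throat (given) t_e = 0.25 in.
A_we = 0.25 × 12.5 = 3.125 in².
F_nw = 0.6 F_EXX = 60 ksi.
φR_n = 0.75 × 60 × 3.125 = 140.6 kip.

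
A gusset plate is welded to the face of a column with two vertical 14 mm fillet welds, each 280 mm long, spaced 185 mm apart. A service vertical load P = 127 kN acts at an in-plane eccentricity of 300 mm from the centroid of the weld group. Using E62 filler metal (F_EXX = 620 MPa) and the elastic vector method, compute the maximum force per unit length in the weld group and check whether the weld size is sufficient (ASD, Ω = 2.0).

Total weld length L_w = 560 mm. Treat welds as unit-width lines.
Polar moment about centroid: J = 2[d³/12 + d(b/2)²] = 2[280³/12 + 280×92.5²] = 8450000 mm³.
Direct shear f_v = P/L_w = 127×10³ / 560 = 226.8 N/mm (vertical).
Torsion M = P·e = 127×10³ × 300 = 38100000 N·mm.
Critical point at (x, y) = (92.5, 140) from centroid. f_tx = M·y/J = 631.2 N/mm; f_ty = M·x/J = 417.1 N/mm.
Resultant f_max = √[f_tx² + (f_v + f_ty)²] = √[631.2² + (226.8 + 417.1)²] = 901.7 N/mm.
Capacity per unit length: r_n/Ω = (1/2.0) × 0.6 × 620 × (0.707 × 14) = 1841 N/mm.
901.7 ≤ 1841 → adequate.

f_max ≈ 902 N/mm; adequate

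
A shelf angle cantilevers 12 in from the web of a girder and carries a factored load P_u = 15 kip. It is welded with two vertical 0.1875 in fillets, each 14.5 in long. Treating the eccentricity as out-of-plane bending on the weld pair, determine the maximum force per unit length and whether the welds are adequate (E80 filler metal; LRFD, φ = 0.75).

f_max ≈ 2.62 kip/in; adequate

E80XX → F_EXX = 80 ksi.
L_w = 2 × 14.5 = 29 in; section modulus (unit throat) S = 2 × L²/6 = 70.08 in².
Direct shear f_v = P/L_w = 15/29 = 0.5172 kip/in.
Moment M = P × e = 15 × 12 = 180 kip·in; bending f_b = M/S = 2.568 kip/in.
f_max = √(f_v² + f_b²) = √(0.5172² + 2.568²) = 2.62 kip/in.
φr_n = 0.75 × 0.6 × 80 × (0.707 × 0.1875) = 4.772 kip/in → adequate.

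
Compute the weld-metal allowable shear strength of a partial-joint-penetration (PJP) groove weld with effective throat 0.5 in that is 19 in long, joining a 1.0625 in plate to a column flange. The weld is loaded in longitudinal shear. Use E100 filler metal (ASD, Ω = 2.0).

E100XX → F_EXX = 100 ksi.
Effective throat (given) t_e = 0.5 in.
A_we = 0.5 × 19 = 9.5 in².
F_nw = 0.6 F_EXX = 60 ksi.
R_n/Ω = (60 × 9.5) / 2.0 = 285 kip.

R_n/Ω ≈ 285 kip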